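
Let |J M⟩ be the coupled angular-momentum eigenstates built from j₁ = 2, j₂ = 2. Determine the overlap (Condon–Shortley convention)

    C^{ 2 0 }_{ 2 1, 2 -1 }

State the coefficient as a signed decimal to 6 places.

+√(1/14) ≈ +0.267261

triangle: 2!×2!×2!/7! = 8/5040
(j±m)!: 3!×1!×1!×3!×2!×2! = 144
prefactor² = (2J+1)×Δ×N² = 8/7
  k=0: +1/(0!×2!×1!×1!×1!×1!) = 1/2
  k=1: −1/(1!×1!×0!×0!×2!×2!) = -1/4
Σ = 1/4  ⇒  CG² = 8/7×1/4² = 1/14
CG = +√(1/14) = +0.267261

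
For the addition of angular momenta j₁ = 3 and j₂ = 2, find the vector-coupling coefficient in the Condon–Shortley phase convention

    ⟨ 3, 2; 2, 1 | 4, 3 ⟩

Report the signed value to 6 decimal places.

triangle: 1!*5!*3!/10! = 720/3628800
(j±m)!: 5!*1!*3!*1!*7!*1! = 3628800
prefactor² = (2J+1)*Δ*N² = 6480
  k=0: +1/(0!*1!*1!*3!*4!*0!) = 1/144
  k=1: −1/(1!*0!*0!*2!*5!*1!) = -1/240
Σ = 1/360  ⇒  CG² = 6480*1/360² = 1/20
CG = +√(1/20) = +0.223607

+√(1/20) = +0.223607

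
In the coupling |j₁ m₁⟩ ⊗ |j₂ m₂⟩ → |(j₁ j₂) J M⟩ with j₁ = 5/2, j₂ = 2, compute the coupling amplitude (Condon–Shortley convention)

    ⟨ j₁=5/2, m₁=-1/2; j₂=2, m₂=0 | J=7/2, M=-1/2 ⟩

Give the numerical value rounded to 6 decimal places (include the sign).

√[8·1!4!3!/9! · 2!3!2!2!3!4!] = √(768/35)
  +(−1)^0/∏(0,1,3,2,1,1)! = 1/12  (running 1/12)
  +(−1)^1/∏(1,0,2,1,2,2)! = -1/8  (running -1/24)
⟨..|..⟩ = √(768/35)·(-1/24) = -0.195180

−√(4/105) ≈ -0.195180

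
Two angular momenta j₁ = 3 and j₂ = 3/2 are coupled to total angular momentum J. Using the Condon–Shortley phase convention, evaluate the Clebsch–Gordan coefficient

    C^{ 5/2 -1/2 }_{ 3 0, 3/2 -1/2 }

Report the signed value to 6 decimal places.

√[6·2!4!1!/8! · 3!3!1!2!2!3!] = √(216/35)
  +(−1)^0/∏(0,2,3,1,1,0)! = 1/12  (running 1/12)
  +(−1)^1/∏(1,1,2,0,2,1)! = -1/4  (running -1/6)
⟨..|..⟩ = √(216/35)·(-1/6) = -0.414039

−√(6/35) = -0.414039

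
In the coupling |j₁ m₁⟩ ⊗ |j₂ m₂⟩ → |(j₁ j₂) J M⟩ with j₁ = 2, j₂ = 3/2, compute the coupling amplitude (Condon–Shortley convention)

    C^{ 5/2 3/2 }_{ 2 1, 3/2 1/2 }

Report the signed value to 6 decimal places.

j₁+j₂−J=1  J+j₁−j₂=3  J−j₁+j₂=2  j₁+j₂+J+1=7
(j₁±m₁, j₂±m₂, J±M) = (3,1,2,1,4,1)
P² = 144/35
sum k=0..1:
  [0] +1/4 = 1/4
  [1] −1/6 = -1/6
S = 1/12
C² = P²·S² = 1/35 ; C = +0.169031

+√(1/35) = +0.169031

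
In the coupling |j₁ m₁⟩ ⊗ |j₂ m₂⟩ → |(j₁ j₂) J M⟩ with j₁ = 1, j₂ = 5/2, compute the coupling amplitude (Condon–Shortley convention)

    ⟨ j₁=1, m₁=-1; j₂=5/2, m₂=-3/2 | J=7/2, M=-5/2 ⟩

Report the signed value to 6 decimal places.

triangle: 0!×2!×5!/8! = 240/40320
(j±m)!: 0!×2!×1!×4!×1!×6! = 34560
prefactor² = (2J+1)×Δ×N² = 11520/7
  k=0: +1/(0!×0!×2!×1!×0!×4!) = 1/48
Σ = 1/48  ⇒  CG² = 11520/7×1/48² = 5/7
CG = +√(5/7) = +0.845154

+0.845154  (= +√(5/7))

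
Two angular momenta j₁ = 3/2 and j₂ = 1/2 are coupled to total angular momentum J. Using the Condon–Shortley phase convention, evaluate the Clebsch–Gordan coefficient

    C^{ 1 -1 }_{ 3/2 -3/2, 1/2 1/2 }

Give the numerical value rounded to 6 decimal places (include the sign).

triangle: 1!*2!*0!/4! = 2/24
(j±m)!: 0!*3!*1!*0!*0!*2! = 12
prefactor² = (2J+1)*Δ*N² = 3
  k=1: −1/(1!*0!*2!*0!*0!*0!) = -1/2
Σ = -1/2  ⇒  CG² = 3*(-1/2)² = 3/4
CG = −√(3/4) = -0.866025

-0.866025  (= −√(3/4))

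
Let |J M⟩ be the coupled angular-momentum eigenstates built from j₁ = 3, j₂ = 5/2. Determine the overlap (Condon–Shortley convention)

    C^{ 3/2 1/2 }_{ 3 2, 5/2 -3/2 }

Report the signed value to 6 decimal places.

−√(1/21) = -0.218218

√[4·4!2!1!/8! · 5!1!1!4!2!1!] = √(192/7)
  +(−1)^0/∏(0,4,1,1,1,0)! = 1/24  (running 1/24)
  +(−1)^1/∏(1,3,0,0,2,1)! = -1/12  (running -1/24)
⟨..|..⟩ = √(192/7)·(-1/24) = -0.218218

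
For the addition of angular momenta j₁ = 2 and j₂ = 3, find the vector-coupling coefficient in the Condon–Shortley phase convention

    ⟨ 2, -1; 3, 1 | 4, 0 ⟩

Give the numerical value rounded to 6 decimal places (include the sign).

triangle: 1!*3!*5!/10! = 720/3628800
(j±m)!: 1!*3!*4!*2!*4!*4! = 165888
prefactor² = (2J+1)*Δ*N² = 10368/35
  k=0: +1/(0!*1!*3!*4!*0!*1!) = 1/144
  k=1: −1/(1!*0!*2!*3!*1!*2!) = -1/24
Σ = -5/144  ⇒  CG² = 10368/35*(-5/144)² = 5/14
CG = −√(5/14) = -0.597614

-0.597614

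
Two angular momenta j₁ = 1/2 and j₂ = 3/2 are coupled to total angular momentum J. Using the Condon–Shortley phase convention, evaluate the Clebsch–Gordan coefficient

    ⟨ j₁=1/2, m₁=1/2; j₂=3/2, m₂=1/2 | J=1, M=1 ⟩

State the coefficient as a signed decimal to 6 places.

+0.500000

triangle: 1!*0!*2!/4! = 2/24
(j±m)!: 1!*0!*2!*1!*2!*0! = 4
prefactor² = (2J+1)*Δ*N² = 1
  k=0: +1/(0!*1!*0!*2!*0!*0!) = 1/2
Σ = 1/2  ⇒  CG² = 1*1/2² = 1/4
CG = +√(1/4) = +0.500000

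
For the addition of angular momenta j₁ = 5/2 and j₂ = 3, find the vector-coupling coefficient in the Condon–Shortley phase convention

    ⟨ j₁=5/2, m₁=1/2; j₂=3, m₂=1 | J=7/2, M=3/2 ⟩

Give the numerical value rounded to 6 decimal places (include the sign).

j₁+j₂−J=2  J+j₁−j₂=3  J−j₁+j₂=4  j₁+j₂+J+1=10
(j₁±m₁, j₂±m₂, J±M) = (3,2,4,2,5,2)
P² = 3072/35
sum k=0..2:
  [0] +1/96 = 1/96
  [1] −1/12 = -1/12
  [2] +1/48 = 1/48
S = -5/96
C² = P²·S² = 5/21 ; C = -0.487950

−√(5/21) ≈ -0.487950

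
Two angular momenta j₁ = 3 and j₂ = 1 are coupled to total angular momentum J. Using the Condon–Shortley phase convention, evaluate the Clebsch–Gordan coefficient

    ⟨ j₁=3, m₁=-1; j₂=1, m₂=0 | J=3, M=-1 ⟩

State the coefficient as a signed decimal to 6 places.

-0.288675  (= −√(1/12))

triangle: 1!·5!·1!/8! = 120/40320
(j±m)!: 2!·4!·1!·1!·2!·4! = 2304
prefactor² = (2J+1)·Δ·N² = 48
  k=0: +1/(0!·1!·4!·1!·1!·0!) = 1/24
  k=1: −1/(1!·0!·3!·0!·2!·1!) = -1/12
Σ = -1/24  ⇒  CG² = 48·(-1/24)² = 1/12
CG = −√(1/12) = -0.288675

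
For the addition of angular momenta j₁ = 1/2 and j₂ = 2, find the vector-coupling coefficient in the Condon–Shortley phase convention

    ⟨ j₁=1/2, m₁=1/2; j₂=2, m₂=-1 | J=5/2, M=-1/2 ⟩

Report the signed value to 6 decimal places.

triangle: 0!·1!·4!/6! = 24/720
(j±m)!: 1!·0!·1!·3!·2!·3! = 72
prefactor² = (2J+1)·Δ·N² = 72/5
  k=0: +1/(0!·0!·0!·1!·1!·3!) = 1/6
Σ = 1/6  ⇒  CG² = 72/5·1/6² = 2/5
CG = +√(2/5) = +0.632456

+√(2/5) ≈ +0.632456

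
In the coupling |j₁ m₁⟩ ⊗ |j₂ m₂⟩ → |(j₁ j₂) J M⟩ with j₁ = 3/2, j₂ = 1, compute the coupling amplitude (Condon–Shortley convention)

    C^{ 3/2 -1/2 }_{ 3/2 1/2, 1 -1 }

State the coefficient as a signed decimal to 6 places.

√[4·1!2!1!/5! · 2!1!0!2!1!2!] = √(8/15)
  +(−1)^0/∏(0,1,1,0,1,1)! = 1  (running 1)
⟨..|..⟩ = √(8/15)·(1) = +0.730297

+0.730297  (= +√(8/15))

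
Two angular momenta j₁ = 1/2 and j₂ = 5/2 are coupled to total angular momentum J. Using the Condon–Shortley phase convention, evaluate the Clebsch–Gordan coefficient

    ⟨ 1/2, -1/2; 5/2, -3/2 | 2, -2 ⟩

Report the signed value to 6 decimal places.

−√(1/6) ≈ -0.408248

j₁+j₂−J=1  J+j₁−j₂=0  J−j₁+j₂=4  j₁+j₂+J+1=6
(j₁±m₁, j₂±m₂, J±M) = (0,1,1,4,0,4)
P² = 96
sum k=1..1:
  [1] −1/24 = -1/24
S = -1/24
C² = P²·S² = 1/6 ; C = -0.408248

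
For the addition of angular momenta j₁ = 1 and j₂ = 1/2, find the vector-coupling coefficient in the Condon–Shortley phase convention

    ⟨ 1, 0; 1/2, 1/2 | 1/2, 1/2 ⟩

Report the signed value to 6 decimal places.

triangle: 1!×1!×0!/3! = 1/6
(j±m)!: 1!×1!×1!×0!×1!×0! = 1
prefactor² = (2J+1)×Δ×N² = 1/3
  k=1: −1/(1!×0!×0!×0!×1!×0!) = -1
Σ = -1  ⇒  CG² = 1/3×(-1)² = 1/3
CG = −√(1/3) = -0.577350

−√(1/3) = -0.577350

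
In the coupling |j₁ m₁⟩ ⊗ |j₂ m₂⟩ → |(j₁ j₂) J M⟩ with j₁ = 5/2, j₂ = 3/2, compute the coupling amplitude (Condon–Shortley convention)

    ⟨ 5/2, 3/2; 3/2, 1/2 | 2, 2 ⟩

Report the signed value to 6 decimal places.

-0.617213

j₁+j₂−J=2  J+j₁−j₂=3  J−j₁+j₂=1  j₁+j₂+J+1=7
(j₁±m₁, j₂±m₂, J±M) = (4,1,2,1,4,0)
P² = 96/7
sum k=1..1:
  [1] −1/6 = -1/6
S = -1/6
C² = P²·S² = 8/21 ; C = -0.617213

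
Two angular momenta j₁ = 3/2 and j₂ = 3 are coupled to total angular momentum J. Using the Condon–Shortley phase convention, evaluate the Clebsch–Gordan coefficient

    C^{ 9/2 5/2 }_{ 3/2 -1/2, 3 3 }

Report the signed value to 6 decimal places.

+√(1/12) ≈ +0.288675

√[10·0!3!6!/10! · 1!2!6!0!7!2!] = √(172800)
  +(−1)^0/∏(0,0,2,6,1,0)! = 1/1440  (running 1/1440)
⟨..|..⟩ = √(172800)·(1/1440) = +0.288675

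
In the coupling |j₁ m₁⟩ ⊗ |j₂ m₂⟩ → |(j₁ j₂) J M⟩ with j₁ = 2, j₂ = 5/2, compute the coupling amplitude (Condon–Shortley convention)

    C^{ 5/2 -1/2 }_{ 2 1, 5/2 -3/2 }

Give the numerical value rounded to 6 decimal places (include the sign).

√[6·2!2!3!/8! · 3!1!1!4!2!3!] = √(216/35)
  +(−1)^0/∏(0,2,1,1,1,2)! = 1/4  (running 1/4)
  +(−1)^1/∏(1,1,0,0,2,3)! = -1/12  (running 1/6)
⟨..|..⟩ = √(216/35)·(1/6) = +0.414039

+√(6/35) ≈ +0.414039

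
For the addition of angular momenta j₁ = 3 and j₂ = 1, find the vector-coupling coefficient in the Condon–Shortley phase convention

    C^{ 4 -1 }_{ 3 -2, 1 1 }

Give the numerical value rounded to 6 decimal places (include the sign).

+0.327327  (= +√(3/28))

triangle: 0!·6!·2!/9! = 1440/362880
(j±m)!: 1!·5!·2!·0!·3!·5! = 172800
prefactor² = (2J+1)·Δ·N² = 43200/7
  k=0: +1/(0!·0!·5!·2!·1!·0!) = 1/240
Σ = 1/240  ⇒  CG² = 43200/7·1/240² = 3/28
CG = +√(3/28) = +0.327327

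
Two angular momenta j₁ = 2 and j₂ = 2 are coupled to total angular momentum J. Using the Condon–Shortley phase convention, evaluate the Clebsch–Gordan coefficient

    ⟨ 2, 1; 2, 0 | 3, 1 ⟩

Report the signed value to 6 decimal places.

triangle: 1!×3!×3!/8! = 36/40320
(j±m)!: 3!×1!×2!×2!×4!×2! = 1152
prefactor² = (2J+1)×Δ×N² = 36/5
  k=0: +1/(0!×1!×1!×2!×2!×1!) = 1/4
  k=1: −1/(1!×0!×0!×1!×3!×2!) = -1/12
Σ = 1/6  ⇒  CG² = 36/5×1/6² = 1/5
CG = +√(1/5) = +0.447214

+√(1/5) ≈ +0.447214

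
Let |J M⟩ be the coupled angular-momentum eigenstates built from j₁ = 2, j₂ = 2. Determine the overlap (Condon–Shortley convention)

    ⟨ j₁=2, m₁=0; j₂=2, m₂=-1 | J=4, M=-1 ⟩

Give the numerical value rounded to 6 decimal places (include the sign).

+√(3/7) ≈ +0.654654

j₁+j₂−J=0  J+j₁−j₂=4  J−j₁+j₂=4  j₁+j₂+J+1=9
(j₁±m₁, j₂±m₂, J±M) = (2,2,1,3,3,5)
P² = 1728/7
sum k=0..0:
  [0] +1/24 = 1/24
S = 1/24
C² = P²·S² = 3/7 ; C = +0.654654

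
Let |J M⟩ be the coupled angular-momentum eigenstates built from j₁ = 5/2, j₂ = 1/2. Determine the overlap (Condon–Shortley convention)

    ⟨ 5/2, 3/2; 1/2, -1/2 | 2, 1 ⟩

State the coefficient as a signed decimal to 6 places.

+√(2/3) = +0.816497

√[5·1!4!0!/6! · 4!1!0!1!3!1!] = √(24)
  +(−1)^0/∏(0,1,1,0,3,0)! = 1/6  (running 1/6)
⟨..|..⟩ = √(24)·(1/6) = +0.816497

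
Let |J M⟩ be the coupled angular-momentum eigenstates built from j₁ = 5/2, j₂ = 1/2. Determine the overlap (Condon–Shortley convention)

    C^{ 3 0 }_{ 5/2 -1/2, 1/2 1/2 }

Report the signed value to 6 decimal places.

triangle: 0!·5!·1!/7! = 120/5040
(j±m)!: 2!·3!·1!·0!·3!·3! = 432
prefactor² = (2J+1)·Δ·N² = 72
  k=0: +1/(0!·0!·3!·1!·2!·0!) = 1/12
Σ = 1/12  ⇒  CG² = 72·1/12² = 1/2
CG = +√(1/2) = +0.707107

+√(1/2) ≈ +0.707107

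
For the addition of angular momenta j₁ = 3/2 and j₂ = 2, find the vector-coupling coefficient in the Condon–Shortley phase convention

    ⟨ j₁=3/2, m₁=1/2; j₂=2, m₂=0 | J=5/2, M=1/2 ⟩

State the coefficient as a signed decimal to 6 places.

j₁+j₂−J=1  J+j₁−j₂=2  J−j₁+j₂=3  j₁+j₂+J+1=7
(j₁±m₁, j₂±m₂, J±M) = (2,1,2,2,3,2)
P² = 48/35
sum k=0..1:
  [0] +1/2 = 1/2
  [1] −1/4 = -1/4
S = 1/4
C² = P²·S² = 3/35 ; C = +0.292770

+√(3/35) ≈ +0.292770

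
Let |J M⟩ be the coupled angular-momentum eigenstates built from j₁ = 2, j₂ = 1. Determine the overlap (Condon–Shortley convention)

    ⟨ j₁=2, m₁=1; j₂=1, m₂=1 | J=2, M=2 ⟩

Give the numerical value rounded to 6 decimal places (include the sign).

√[5·1!3!1!/6! · 3!1!2!0!4!0!] = √(12)
  +(−1)^1/∏(1,0,0,1,3,0)! = -1/6  (running -1/6)
⟨..|..⟩ = √(12)·(-1/6) = -0.577350

-0.577350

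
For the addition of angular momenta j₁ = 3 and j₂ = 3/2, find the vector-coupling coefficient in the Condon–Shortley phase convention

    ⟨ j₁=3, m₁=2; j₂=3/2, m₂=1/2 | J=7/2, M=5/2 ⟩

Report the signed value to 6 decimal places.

j₁+j₂−J=1  J+j₁−j₂=5  J−j₁+j₂=2  j₁+j₂+J+1=9
(j₁±m₁, j₂±m₂, J±M) = (5,1,2,1,6,1)
P² = 6400/7
sum k=0..1:
  [0] +1/48 = 1/48
  [1] −1/120 = -1/120
S = 1/80
C² = P²·S² = 1/7 ; C = +0.377964

+√(1/7) ≈ +0.377964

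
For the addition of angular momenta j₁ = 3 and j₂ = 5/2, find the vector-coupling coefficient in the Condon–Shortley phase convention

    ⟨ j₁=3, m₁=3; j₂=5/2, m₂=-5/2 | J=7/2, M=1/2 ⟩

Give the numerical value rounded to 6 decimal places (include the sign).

+0.308607

√[8·2!4!3!/10! · 6!0!0!5!4!3!] = √(55296/7)
  +(−1)^0/∏(0,2,0,0,4,3)! = 1/288  (running 1/288)
⟨..|..⟩ = √(55296/7)·(1/288) = +0.308607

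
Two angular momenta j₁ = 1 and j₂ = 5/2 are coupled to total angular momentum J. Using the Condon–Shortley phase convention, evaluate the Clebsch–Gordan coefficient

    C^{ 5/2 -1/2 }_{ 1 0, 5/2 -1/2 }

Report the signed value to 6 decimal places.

+√(1/35) ≈ +0.169031

j₁+j₂−J=1  J+j₁−j₂=1  J−j₁+j₂=4  j₁+j₂+J+1=7
(j₁±m₁, j₂±m₂, J±M) = (1,1,2,3,2,3)
P² = 144/35
sum k=0..1:
  [0] +1/4 = 1/4
  [1] −1/6 = -1/6
S = 1/12
C² = P²·S² = 1/35 ; C = +0.169031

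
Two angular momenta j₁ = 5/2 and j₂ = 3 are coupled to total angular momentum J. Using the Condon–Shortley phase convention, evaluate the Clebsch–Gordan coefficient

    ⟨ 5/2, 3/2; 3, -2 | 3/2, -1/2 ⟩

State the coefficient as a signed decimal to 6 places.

triangle: 4!*1!*2!/8! = 48/40320
(j±m)!: 4!*1!*1!*5!*1!*2! = 5760
prefactor² = (2J+1)*Δ*N² = 192/7
  k=0: +1/(0!*4!*1!*1!*0!*1!) = 1/24
  k=1: −1/(1!*3!*0!*0!*1!*2!) = -1/12
Σ = -1/24  ⇒  CG² = 192/7*(-1/24)² = 1/21
CG = −√(1/21) = -0.218218

-0.218218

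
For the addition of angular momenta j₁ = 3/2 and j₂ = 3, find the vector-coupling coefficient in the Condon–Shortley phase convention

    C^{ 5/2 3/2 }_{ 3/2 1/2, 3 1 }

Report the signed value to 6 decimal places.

−√(7/20) ≈ -0.591608

triangle: 2!×1!×4!/8! = 48/40320
(j±m)!: 2!×1!×4!×2!×4!×1! = 2304
prefactor² = (2J+1)×Δ×N² = 576/35
  k=0: +1/(0!×2!×1!×4!×0!×0!) = 1/48
  k=1: −1/(1!×1!×0!×3!×1!×1!) = -1/6
Σ = -7/48  ⇒  CG² = 576/35×(-7/48)² = 7/20
CG = −√(7/20) = -0.591608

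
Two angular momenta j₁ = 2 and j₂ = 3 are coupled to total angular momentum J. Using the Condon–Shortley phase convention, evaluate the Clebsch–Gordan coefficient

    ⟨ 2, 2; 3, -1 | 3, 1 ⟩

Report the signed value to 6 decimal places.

+√(2/5) ≈ +0.632456

√[7·2!2!4!/9! · 4!0!2!4!4!2!] = √(512/5)
  +(−1)^0/∏(0,2,0,2,2,2)! = 1/16  (running 1/16)
⟨..|..⟩ = √(512/5)·(1/16) = +0.632456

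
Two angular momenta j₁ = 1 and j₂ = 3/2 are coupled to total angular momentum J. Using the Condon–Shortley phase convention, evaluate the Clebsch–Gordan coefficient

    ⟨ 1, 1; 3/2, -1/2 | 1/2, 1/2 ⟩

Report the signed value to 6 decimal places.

+0.408248  (= +√(1/6))

j₁+j₂−J=2  J+j₁−j₂=0  J−j₁+j₂=1  j₁+j₂+J+1=4
(j₁±m₁, j₂±m₂, J±M) = (2,0,1,2,1,0)
P² = 2/3
sum k=0..0:
  [0] +1/2 = 1/2
S = 1/2
C² = P²·S² = 1/6 ; C = +0.408248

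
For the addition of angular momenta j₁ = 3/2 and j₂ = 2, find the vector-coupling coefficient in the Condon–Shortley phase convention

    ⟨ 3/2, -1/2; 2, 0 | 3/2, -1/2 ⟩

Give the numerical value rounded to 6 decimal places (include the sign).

triangle: 2!·1!·2!/6! = 4/720
(j±m)!: 1!·2!·2!·2!·1!·2! = 16
prefactor² = (2J+1)·Δ·N² = 16/45
  k=1: −1/(1!·1!·1!·1!·0!·1!) = -1
  k=2: +1/(2!·0!·0!·0!·1!·2!) = 1/4
Σ = -3/4  ⇒  CG² = 16/45·(-3/4)² = 1/5
CG = −√(1/5) = -0.447214

−√(1/5) = -0.447214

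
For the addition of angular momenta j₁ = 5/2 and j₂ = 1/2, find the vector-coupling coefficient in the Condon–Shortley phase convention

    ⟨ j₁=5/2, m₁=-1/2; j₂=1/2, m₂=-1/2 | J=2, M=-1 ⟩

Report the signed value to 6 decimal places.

+0.577350  (= +√(1/3))

√[5·1!4!0!/6! · 2!3!0!1!1!3!] = √(12)
  +(−1)^0/∏(0,1,3,0,1,0)! = 1/6  (running 1/6)
⟨..|..⟩ = √(12)·(1/6) = +0.577350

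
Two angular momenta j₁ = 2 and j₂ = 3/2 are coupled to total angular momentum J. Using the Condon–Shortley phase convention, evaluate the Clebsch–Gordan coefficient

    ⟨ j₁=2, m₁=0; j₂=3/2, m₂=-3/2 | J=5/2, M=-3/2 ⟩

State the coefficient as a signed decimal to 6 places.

+√(18/35) ≈ +0.717137

√[6·1!3!2!/7! · 2!2!0!3!1!4!] = √(288/35)
  +(−1)^0/∏(0,1,2,0,1,2)! = 1/4  (running 1/4)
⟨..|..⟩ = √(288/35)·(1/4) = +0.717137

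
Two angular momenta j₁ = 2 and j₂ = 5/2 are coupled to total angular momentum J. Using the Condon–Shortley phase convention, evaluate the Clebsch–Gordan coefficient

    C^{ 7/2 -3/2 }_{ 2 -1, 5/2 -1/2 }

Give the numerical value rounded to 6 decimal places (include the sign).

triangle: 1!·3!·4!/9! = 144/362880
(j±m)!: 1!·3!·2!·3!·2!·5! = 17280
prefactor² = (2J+1)·Δ·N² = 384/7
  k=0: +1/(0!·1!·3!·2!·0!·2!) = 1/24
  k=1: −1/(1!·0!·2!·1!·1!·3!) = -1/12
Σ = -1/24  ⇒  CG² = 384/7·(-1/24)² = 2/21
CG = −√(2/21) = -0.308607

−√(2/21) ≈ -0.308607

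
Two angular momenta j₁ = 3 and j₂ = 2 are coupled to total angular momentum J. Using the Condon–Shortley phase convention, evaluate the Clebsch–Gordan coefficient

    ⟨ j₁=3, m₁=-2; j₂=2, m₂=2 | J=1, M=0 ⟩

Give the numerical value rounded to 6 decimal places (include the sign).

+0.377964  (= +√(1/7))

j₁+j₂−J=4  J+j₁−j₂=2  J−j₁+j₂=0  j₁+j₂+J+1=7
(j₁±m₁, j₂±m₂, J±M) = (1,5,4,0,1,1)
P² = 576/7
sum k=4..4:
  [4] +1/24 = 1/24
S = 1/24
C² = P²·S² = 1/7 ; C = +0.377964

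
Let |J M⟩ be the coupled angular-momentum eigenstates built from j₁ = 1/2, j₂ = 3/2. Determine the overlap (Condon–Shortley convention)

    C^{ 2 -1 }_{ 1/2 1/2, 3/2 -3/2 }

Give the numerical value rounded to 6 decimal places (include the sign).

+0.500000

triangle: 0!·1!·3!/5! = 6/120
(j±m)!: 1!·0!·0!·3!·1!·3! = 36
prefactor² = (2J+1)·Δ·N² = 9
  k=0: +1/(0!·0!·0!·0!·1!·3!) = 1/6
Σ = 1/6  ⇒  CG² = 9·1/6² = 1/4
CG = +√(1/4) = +0.500000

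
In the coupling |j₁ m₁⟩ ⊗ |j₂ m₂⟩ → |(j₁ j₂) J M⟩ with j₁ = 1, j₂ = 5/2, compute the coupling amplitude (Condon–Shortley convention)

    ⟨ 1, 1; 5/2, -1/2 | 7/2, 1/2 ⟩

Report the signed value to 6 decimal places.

+0.534522

√[8·0!2!5!/8! · 2!0!2!3!4!3!] = √(1152/7)
  +(−1)^0/∏(0,0,0,2,2,3)! = 1/24  (running 1/24)
⟨..|..⟩ = √(1152/7)·(1/24) = +0.534522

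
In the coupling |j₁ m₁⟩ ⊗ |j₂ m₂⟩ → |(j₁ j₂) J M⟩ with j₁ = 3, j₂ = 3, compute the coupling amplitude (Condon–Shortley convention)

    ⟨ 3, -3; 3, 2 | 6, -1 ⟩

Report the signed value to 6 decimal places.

+0.087039

triangle: 0!*6!*6!/13! = 518400/6227020800
(j±m)!: 0!*6!*5!*1!*5!*7! = 52254720000
prefactor² = (2J+1)*Δ*N² = 622080000/11
  k=0: +1/(0!*0!*6!*5!*0!*1!) = 1/86400
Σ = 1/86400  ⇒  CG² = 622080000/11*1/86400² = 1/132
CG = +√(1/132) = +0.087039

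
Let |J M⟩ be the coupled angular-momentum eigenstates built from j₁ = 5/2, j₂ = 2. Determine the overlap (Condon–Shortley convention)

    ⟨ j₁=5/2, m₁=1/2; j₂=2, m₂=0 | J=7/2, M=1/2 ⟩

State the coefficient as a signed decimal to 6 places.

√[8·1!4!3!/9! · 3!2!2!2!4!3!] = √(768/35)
  +(−1)^0/∏(0,1,2,2,2,1)! = 1/8  (running 1/8)
  +(−1)^1/∏(1,0,1,1,3,2)! = -1/12  (running 1/24)
⟨..|..⟩ = √(768/35)·(1/24) = +0.195180

+√(4/105) = +0.195180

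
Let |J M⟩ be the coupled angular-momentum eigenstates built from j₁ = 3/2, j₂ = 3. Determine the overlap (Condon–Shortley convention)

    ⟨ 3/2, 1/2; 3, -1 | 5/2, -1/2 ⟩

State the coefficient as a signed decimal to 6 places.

−√(1/70) ≈ -0.119523

√[6·2!1!4!/8! · 2!1!2!4!2!3!] = √(288/35)
  +(−1)^0/∏(0,2,1,2,0,2)! = 1/8  (running 1/8)
  +(−1)^1/∏(1,1,0,1,1,3)! = -1/6  (running -1/24)
⟨..|..⟩ = √(288/35)·(-1/24) = -0.119523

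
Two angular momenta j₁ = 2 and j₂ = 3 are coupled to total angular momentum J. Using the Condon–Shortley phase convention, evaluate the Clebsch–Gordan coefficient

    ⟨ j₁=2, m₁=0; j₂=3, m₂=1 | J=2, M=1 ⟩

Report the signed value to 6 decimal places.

triangle: 3!×1!×3!/8! = 36/40320
(j±m)!: 2!×2!×4!×2!×3!×1! = 1152
prefactor² = (2J+1)×Δ×N² = 36/7
  k=1: −1/(1!×2!×1!×3!×0!×0!) = -1/12
  k=2: +1/(2!×1!×0!×2!×1!×1!) = 1/4
Σ = 1/6  ⇒  CG² = 36/7×1/6² = 1/7
CG = +√(1/7) = +0.377964

+√(1/7) ≈ +0.377964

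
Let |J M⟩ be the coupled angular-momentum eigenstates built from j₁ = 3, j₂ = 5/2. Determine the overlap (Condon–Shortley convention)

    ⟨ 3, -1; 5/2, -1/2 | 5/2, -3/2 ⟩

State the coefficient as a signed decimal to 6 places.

j₁+j₂−J=3  J+j₁−j₂=3  J−j₁+j₂=2  j₁+j₂+J+1=9
(j₁±m₁, j₂±m₂, J±M) = (2,4,2,3,1,4)
P² = 576/35
sum k=1..2:
  [1] −1/12 = -1/12
  [2] +1/8 = 1/8
S = 1/24
C² = P²·S² = 1/35 ; C = +0.169031

+0.169031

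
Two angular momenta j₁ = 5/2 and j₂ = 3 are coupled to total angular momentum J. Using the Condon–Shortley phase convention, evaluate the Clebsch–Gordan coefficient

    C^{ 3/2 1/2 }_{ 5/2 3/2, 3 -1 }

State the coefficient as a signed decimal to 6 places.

-0.483046

triangle: 4!×1!×2!/8! = 48/40320
(j±m)!: 4!×1!×2!×4!×2!×1! = 2304
prefactor² = (2J+1)×Δ×N² = 384/35
  k=0: +1/(0!×4!×1!×2!×0!×0!) = 1/48
  k=1: −1/(1!×3!×0!×1!×1!×1!) = -1/6
Σ = -7/48  ⇒  CG² = 384/35×(-7/48)² = 7/30
CG = −√(7/30) = -0.483046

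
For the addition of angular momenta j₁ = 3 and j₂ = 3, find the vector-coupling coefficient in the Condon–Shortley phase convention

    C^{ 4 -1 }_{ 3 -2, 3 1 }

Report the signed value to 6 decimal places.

√[9·2!4!4!/11! · 1!5!4!2!3!5!] = √(82944/77)
  +(−1)^1/∏(1,1,4,3,0,1)! = -1/144  (running -1/144)
  +(−1)^2/∏(2,0,3,2,1,2)! = 1/48  (running 1/72)
⟨..|..⟩ = √(82944/77)·(1/72) = +0.455842

+√(16/77) ≈ +0.455842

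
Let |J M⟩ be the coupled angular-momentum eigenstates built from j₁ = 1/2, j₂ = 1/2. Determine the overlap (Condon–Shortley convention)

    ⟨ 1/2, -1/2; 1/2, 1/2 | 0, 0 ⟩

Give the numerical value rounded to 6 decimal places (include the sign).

j₁+j₂−J=1  J+j₁−j₂=0  J−j₁+j₂=0  j₁+j₂+J+1=2
(j₁±m₁, j₂±m₂, J±M) = (0,1,1,0,0,0)
P² = 1/2
sum k=1..1:
  [1] −1/1 = -1
S = -1
C² = P²·S² = 1/2 ; C = -0.707107

−√(1/2) ≈ -0.707107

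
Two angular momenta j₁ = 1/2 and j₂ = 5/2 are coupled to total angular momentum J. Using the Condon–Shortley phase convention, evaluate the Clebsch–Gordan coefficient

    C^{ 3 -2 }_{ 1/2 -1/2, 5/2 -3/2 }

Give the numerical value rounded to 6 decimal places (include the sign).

√[7·0!1!5!/7! · 0!1!1!4!1!5!] = √(480)
  +(−1)^0/∏(0,0,1,1,0,4)! = 1/24  (running 1/24)
⟨..|..⟩ = √(480)·(1/24) = +0.912871

+0.912871  (= +√(5/6))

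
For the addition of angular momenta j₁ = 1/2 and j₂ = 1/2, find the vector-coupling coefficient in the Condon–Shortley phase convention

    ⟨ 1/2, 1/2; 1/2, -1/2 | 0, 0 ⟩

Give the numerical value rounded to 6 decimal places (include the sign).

j₁+j₂−J=1  J+j₁−j₂=0  J−j₁+j₂=0  j₁+j₂+J+1=2
(j₁±m₁, j₂±m₂, J±M) = (1,0,0,1,0,0)
P² = 1/2
sum k=0..0:
  [0] +1/1 = 1
S = 1
C² = P²·S² = 1/2 ; C = +0.707107

+0.707107  (= +√(1/2))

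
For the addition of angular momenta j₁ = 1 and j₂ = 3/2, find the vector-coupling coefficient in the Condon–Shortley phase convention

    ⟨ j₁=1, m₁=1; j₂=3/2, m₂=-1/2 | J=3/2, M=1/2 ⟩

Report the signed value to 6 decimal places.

triangle: 1!·1!·2!/5! = 2/120
(j±m)!: 2!·0!·1!·2!·2!·1! = 8
prefactor² = (2J+1)·Δ·N² = 8/15
  k=0: +1/(0!·1!·0!·1!·1!·1!) = 1
Σ = 1  ⇒  CG² = 8/15·1² = 8/15
CG = +√(8/15) = +0.730297

+0.730297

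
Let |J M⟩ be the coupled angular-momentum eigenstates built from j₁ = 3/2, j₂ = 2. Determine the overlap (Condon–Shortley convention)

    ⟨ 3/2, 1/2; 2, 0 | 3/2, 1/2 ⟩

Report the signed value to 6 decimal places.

√[4·2!1!2!/6! · 2!1!2!2!2!1!] = √(16/45)
  +(−1)^0/∏(0,2,1,2,0,0)! = 1/4  (running 1/4)
  +(−1)^1/∏(1,1,0,1,1,1)! = -1  (running -3/4)
⟨..|..⟩ = √(16/45)·(-3/4) = -0.447214

-0.447214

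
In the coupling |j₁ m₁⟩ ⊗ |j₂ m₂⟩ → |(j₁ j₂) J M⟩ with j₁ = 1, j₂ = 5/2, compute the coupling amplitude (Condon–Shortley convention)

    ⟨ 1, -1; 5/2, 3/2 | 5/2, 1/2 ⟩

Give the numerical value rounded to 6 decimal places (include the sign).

j₁+j₂−J=1  J+j₁−j₂=1  J−j₁+j₂=4  j₁+j₂+J+1=7
(j₁±m₁, j₂±m₂, J±M) = (0,2,4,1,3,2)
P² = 576/35
sum k=1..1:
  [1] −1/6 = -1/6
S = -1/6
C² = P²·S² = 16/35 ; C = -0.676123

-0.676123  (= −√(16/35))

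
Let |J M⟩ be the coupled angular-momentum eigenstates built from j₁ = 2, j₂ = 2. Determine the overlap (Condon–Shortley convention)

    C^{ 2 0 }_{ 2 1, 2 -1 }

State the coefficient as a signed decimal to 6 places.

+0.267261

triangle: 2!*2!*2!/7! = 8/5040
(j±m)!: 3!*1!*1!*3!*2!*2! = 144
prefactor² = (2J+1)*Δ*N² = 8/7
  k=0: +1/(0!*2!*1!*1!*1!*1!) = 1/2
  k=1: −1/(1!*1!*0!*0!*2!*2!) = -1/4
Σ = 1/4  ⇒  CG² = 8/7*1/4² = 1/14
CG = +√(1/14) = +0.267261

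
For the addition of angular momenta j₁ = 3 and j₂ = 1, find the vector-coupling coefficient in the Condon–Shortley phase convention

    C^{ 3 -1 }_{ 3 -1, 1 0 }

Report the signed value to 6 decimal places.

-0.288675

j₁+j₂−J=1  J+j₁−j₂=5  J−j₁+j₂=1  j₁+j₂+J+1=8
(j₁±m₁, j₂±m₂, J±M) = (2,4,1,1,2,4)
P² = 48
sum k=0..1:
  [0] +1/24 = 1/24
  [1] −1/12 = -1/12
S = -1/24
C² = P²·S² = 1/12 ; C = -0.288675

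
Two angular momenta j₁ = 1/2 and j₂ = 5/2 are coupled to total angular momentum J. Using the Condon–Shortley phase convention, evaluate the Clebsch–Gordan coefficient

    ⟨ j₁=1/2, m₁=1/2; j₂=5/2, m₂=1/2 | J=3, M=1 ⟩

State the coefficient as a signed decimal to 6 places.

+0.816497  (= +√(2/3))

√[7·0!1!5!/7! · 1!0!3!2!4!2!] = √(96)
  +(−1)^0/∏(0,0,0,3,1,2)! = 1/12  (running 1/12)
⟨..|..⟩ = √(96)·(1/12) = +0.816497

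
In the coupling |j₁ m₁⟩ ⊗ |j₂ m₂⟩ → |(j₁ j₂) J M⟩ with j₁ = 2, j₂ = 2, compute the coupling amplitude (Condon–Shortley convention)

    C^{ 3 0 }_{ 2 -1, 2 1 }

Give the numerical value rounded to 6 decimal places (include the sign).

-0.632456

triangle: 1!·3!·3!/8! = 36/40320
(j±m)!: 1!·3!·3!·1!·3!·3! = 1296
prefactor² = (2J+1)·Δ·N² = 81/10
  k=0: +1/(0!·1!·3!·3!·0!·0!) = 1/36
  k=1: −1/(1!·0!·2!·2!·1!·1!) = -1/4
Σ = -2/9  ⇒  CG² = 81/10·(-2/9)² = 2/5
CG = −√(2/5) = -0.632456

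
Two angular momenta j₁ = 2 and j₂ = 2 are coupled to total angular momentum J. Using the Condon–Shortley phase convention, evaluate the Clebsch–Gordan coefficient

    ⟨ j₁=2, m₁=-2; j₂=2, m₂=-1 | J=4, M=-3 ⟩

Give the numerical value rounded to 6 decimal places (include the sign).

triangle: 0!×4!×4!/9! = 576/362880
(j±m)!: 0!×4!×1!×3!×1!×7! = 725760
prefactor² = (2J+1)×Δ×N² = 10368
  k=0: +1/(0!×0!×4!×1!×0!×3!) = 1/144
Σ = 1/144  ⇒  CG² = 10368×1/144² = 1/2
CG = +√(1/2) = +0.707107

+√(1/2) ≈ +0.707107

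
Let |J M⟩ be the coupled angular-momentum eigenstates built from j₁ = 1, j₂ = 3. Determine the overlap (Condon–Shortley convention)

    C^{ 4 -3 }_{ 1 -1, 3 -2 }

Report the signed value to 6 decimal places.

√[9·0!2!6!/9! · 0!2!1!5!1!7!] = √(43200)
  +(−1)^0/∏(0,0,2,1,0,5)! = 1/240  (running 1/240)
⟨..|..⟩ = √(43200)·(1/240) = +0.866025

+0.866025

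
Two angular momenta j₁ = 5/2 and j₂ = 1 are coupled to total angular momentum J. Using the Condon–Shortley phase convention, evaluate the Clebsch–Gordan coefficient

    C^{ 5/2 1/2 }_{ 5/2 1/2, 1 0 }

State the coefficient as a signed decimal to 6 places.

√[6·1!4!1!/7! · 3!2!1!1!3!2!] = √(144/35)
  +(−1)^0/∏(0,1,2,1,2,0)! = 1/4  (running 1/4)
  +(−1)^1/∏(1,0,1,0,3,1)! = -1/6  (running 1/12)
⟨..|..⟩ = √(144/35)·(1/12) = +0.169031

+0.169031  (= +√(1/35))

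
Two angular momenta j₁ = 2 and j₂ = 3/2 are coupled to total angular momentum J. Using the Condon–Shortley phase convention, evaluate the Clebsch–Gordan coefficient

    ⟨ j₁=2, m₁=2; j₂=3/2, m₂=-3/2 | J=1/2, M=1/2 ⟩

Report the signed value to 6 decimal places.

+√(2/5) = +0.632456

triangle: 3!×1!×0!/5! = 6/120
(j±m)!: 4!×0!×0!×3!×1!×0! = 144
prefactor² = (2J+1)×Δ×N² = 72/5
  k=0: +1/(0!×3!×0!×0!×1!×0!) = 1/6
Σ = 1/6  ⇒  CG² = 72/5×1/6² = 2/5
CG = +√(2/5) = +0.632456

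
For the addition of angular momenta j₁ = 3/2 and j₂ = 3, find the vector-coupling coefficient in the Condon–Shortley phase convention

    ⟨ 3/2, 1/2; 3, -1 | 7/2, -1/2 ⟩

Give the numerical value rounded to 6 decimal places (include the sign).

+√(2/7) ≈ +0.534522

√[8·1!2!5!/9! · 2!1!2!4!3!4!] = √(512/7)
  +(−1)^0/∏(0,1,1,2,1,3)! = 1/12  (running 1/12)
  +(−1)^1/∏(1,0,0,1,2,4)! = -1/48  (running 1/16)
⟨..|..⟩ = √(512/7)·(1/16) = +0.534522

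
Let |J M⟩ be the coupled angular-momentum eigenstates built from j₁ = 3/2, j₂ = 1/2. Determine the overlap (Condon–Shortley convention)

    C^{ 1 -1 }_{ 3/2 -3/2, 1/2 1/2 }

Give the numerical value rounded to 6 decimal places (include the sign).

-0.866025

triangle: 1!·2!·0!/4! = 2/24
(j±m)!: 0!·3!·1!·0!·0!·2! = 12
prefactor² = (2J+1)·Δ·N² = 3
  k=1: −1/(1!·0!·2!·0!·0!·0!) = -1/2
Σ = -1/2  ⇒  CG² = 3·(-1/2)² = 3/4
CG = −√(3/4) = -0.866025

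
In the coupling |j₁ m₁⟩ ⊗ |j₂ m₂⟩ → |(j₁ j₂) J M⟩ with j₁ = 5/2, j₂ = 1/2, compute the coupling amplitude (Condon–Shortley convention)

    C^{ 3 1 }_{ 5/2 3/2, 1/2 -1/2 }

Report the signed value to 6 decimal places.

√[7·0!5!1!/7! · 4!1!0!1!4!2!] = √(192)
  +(−1)^0/∏(0,0,1,0,4,1)! = 1/24  (running 1/24)
⟨..|..⟩ = √(192)·(1/24) = +0.577350

+√(1/3) ≈ +0.577350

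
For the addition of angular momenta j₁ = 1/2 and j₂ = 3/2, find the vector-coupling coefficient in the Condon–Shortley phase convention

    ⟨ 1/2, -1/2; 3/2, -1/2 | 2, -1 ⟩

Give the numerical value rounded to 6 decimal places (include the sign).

√[5·0!1!3!/5! · 0!1!1!2!1!3!] = √(3)
  +(−1)^0/∏(0,0,1,1,0,2)! = 1/2  (running 1/2)
⟨..|..⟩ = √(3)·(1/2) = +0.866025

+0.866025  (= +√(3/4))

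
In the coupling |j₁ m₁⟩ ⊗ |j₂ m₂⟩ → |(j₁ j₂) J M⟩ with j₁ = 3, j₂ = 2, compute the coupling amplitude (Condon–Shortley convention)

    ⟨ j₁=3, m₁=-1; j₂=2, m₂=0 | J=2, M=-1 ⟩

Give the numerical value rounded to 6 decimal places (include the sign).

j₁+j₂−J=3  J+j₁−j₂=3  J−j₁+j₂=1  j₁+j₂+J+1=8
(j₁±m₁, j₂±m₂, J±M) = (2,4,2,2,1,3)
P² = 36/7
sum k=1..2:
  [1] −1/12 = -1/12
  [2] +1/4 = 1/4
S = 1/6
C² = P²·S² = 1/7 ; C = +0.377964

+√(1/7) ≈ +0.377964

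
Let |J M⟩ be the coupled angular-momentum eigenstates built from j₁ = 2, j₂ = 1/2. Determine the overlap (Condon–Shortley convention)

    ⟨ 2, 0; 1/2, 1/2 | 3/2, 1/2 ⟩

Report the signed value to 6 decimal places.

-0.632456  (= −√(2/5))

j₁+j₂−J=1  J+j₁−j₂=3  J−j₁+j₂=0  j₁+j₂+J+1=5
(j₁±m₁, j₂±m₂, J±M) = (2,2,1,0,2,1)
P² = 8/5
sum k=1..1:
  [1] −1/2 = -1/2
S = -1/2
C² = P²·S² = 2/5 ; C = -0.632456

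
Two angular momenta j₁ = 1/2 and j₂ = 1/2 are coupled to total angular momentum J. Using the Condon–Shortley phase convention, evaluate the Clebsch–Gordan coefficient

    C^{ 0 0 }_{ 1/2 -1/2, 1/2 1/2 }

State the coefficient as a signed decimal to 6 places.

-0.707107  (= −√(1/2))

triangle: 1!×0!×0!/2! = 1/2
(j±m)!: 0!×1!×1!×0!×0!×0! = 1
prefactor² = (2J+1)×Δ×N² = 1/2
  k=1: −1/(1!×0!×0!×0!×0!×0!) = -1
Σ = -1  ⇒  CG² = 1/2×(-1)² = 1/2
CG = −√(1/2) = -0.707107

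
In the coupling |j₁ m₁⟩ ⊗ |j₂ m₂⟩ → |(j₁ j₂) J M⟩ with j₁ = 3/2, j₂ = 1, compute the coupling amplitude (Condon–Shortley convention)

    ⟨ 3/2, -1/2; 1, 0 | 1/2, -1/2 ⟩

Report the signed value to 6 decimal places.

√[2·2!1!0!/4! · 1!2!1!1!0!1!] = √(1/3)
  +(−1)^1/∏(1,1,1,0,0,0)! = -1  (running -1)
⟨..|..⟩ = √(1/3)·(-1) = -0.577350

−√(1/3) = -0.577350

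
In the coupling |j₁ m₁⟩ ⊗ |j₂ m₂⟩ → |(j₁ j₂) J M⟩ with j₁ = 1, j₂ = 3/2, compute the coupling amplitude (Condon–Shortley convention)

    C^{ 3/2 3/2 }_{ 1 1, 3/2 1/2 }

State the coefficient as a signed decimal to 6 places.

+0.632456  (= +√(2/5))

j₁+j₂−J=1  J+j₁−j₂=1  J−j₁+j₂=2  j₁+j₂+J+1=5
(j₁±m₁, j₂±m₂, J±M) = (2,0,2,1,3,0)
P² = 8/5
sum k=0..0:
  [0] +1/2 = 1/2
S = 1/2
C² = P²·S² = 2/5 ; C = +0.632456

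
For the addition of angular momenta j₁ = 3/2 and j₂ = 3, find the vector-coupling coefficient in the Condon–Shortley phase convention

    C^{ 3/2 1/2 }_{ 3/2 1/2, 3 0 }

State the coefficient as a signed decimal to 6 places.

−√(9/35) ≈ -0.507093

√[4·3!0!3!/7! · 2!1!3!3!2!1!] = √(144/35)
  +(−1)^1/∏(1,2,0,2,0,1)! = -1/4  (running -1/4)
⟨..|..⟩ = √(144/35)·(-1/4) = -0.507093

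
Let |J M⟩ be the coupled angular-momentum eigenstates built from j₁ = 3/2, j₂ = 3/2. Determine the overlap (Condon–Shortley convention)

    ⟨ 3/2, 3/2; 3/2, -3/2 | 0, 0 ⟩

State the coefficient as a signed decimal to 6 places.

+0.500000

triangle: 3!×0!×0!/4! = 6/24
(j±m)!: 3!×0!×0!×3!×0!×0! = 36
prefactor² = (2J+1)×Δ×N² = 9
  k=0: +1/(0!×3!×0!×0!×0!×0!) = 1/6
Σ = 1/6  ⇒  CG² = 9×1/6² = 1/4
CG = +√(1/4) = +0.500000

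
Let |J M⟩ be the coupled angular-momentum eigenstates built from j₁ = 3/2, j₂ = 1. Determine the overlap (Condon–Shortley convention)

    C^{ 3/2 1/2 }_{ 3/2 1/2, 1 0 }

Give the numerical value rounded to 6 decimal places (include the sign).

j₁+j₂−J=1  J+j₁−j₂=2  J−j₁+j₂=1  j₁+j₂+J+1=5
(j₁±m₁, j₂±m₂, J±M) = (2,1,1,1,2,1)
P² = 4/15
sum k=0..1:
  [0] +1/1 = 1
  [1] −1/2 = -1/2
S = 1/2
C² = P²·S² = 1/15 ; C = +0.258199

+√(1/15) = +0.258199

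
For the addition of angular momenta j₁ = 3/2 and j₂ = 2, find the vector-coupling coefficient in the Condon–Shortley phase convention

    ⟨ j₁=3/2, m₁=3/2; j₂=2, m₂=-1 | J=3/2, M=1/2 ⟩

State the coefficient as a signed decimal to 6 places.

+0.632456  (= +√(2/5))

j₁+j₂−J=2  J+j₁−j₂=1  J−j₁+j₂=2  j₁+j₂+J+1=6
(j₁±m₁, j₂±m₂, J±M) = (3,0,1,3,2,1)
P² = 8/5
sum k=0..0:
  [0] +1/2 = 1/2
S = 1/2
C² = P²·S² = 2/5 ; C = +0.632456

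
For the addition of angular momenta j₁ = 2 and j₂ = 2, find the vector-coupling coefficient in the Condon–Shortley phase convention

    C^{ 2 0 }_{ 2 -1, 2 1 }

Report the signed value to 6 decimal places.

+√(1/14) ≈ +0.267261

triangle: 2!*2!*2!/7! = 8/5040
(j±m)!: 1!*3!*3!*1!*2!*2! = 144
prefactor² = (2J+1)*Δ*N² = 8/7
  k=1: −1/(1!*1!*2!*2!*0!*0!) = -1/4
  k=2: +1/(2!*0!*1!*1!*1!*1!) = 1/2
Σ = 1/4  ⇒  CG² = 8/7*1/4² = 1/14
CG = +√(1/14) = +0.267261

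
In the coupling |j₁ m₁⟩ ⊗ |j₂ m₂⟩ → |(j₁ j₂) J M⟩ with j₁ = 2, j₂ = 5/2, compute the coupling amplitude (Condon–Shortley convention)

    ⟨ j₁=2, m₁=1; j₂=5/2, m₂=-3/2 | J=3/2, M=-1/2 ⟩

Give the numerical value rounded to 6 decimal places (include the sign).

-0.138013  (= −√(2/105))

j₁+j₂−J=3  J+j₁−j₂=1  J−j₁+j₂=2  j₁+j₂+J+1=7
(j₁±m₁, j₂±m₂, J±M) = (3,1,1,4,1,2)
P² = 96/35
sum k=0..1:
  [0] +1/6 = 1/6
  [1] −1/4 = -1/4
S = -1/12
C² = P²·S² = 2/105 ; C = -0.138013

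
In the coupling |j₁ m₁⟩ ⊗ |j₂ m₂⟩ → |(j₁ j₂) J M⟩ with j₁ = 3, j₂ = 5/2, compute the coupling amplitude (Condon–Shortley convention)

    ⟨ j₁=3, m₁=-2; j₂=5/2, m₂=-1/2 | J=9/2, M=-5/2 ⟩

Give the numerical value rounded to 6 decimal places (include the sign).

-0.497468

√[10·1!5!4!/11! · 1!5!2!3!2!7!] = √(115200/11)
  +(−1)^0/∏(0,1,5,2,0,2)! = 1/480  (running 1/480)
  +(−1)^1/∏(1,0,4,1,1,3)! = -1/144  (running -7/1440)
⟨..|..⟩ = √(115200/11)·(-7/1440) = -0.497468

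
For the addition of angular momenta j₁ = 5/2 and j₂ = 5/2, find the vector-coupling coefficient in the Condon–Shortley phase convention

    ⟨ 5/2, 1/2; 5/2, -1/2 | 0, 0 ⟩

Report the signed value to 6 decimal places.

+0.408248

√[1·5!0!0!/6! · 3!2!2!3!0!0!] = √(24)
  +(−1)^2/∏(2,3,0,0,0,0)! = 1/12  (running 1/12)
⟨..|..⟩ = √(24)·(1/12) = +0.408248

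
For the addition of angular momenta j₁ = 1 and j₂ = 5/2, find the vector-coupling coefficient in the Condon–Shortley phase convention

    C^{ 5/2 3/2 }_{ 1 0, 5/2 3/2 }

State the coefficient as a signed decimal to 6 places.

−√(9/35) = -0.507093

√[6·1!1!4!/7! · 1!1!4!1!4!1!] = √(576/35)
  +(−1)^0/∏(0,1,1,4,0,0)! = 1/24  (running 1/24)
  +(−1)^1/∏(1,0,0,3,1,1)! = -1/6  (running -1/8)
⟨..|..⟩ = √(576/35)·(-1/8) = -0.507093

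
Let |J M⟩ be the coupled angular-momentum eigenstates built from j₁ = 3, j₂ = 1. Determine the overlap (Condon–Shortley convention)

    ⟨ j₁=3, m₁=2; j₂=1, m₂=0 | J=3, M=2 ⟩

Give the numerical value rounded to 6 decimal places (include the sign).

j₁+j₂−J=1  J+j₁−j₂=5  J−j₁+j₂=1  j₁+j₂+J+1=8
(j₁±m₁, j₂±m₂, J±M) = (5,1,1,1,5,1)
P² = 300
sum k=0..1:
  [0] +1/24 = 1/24
  [1] −1/120 = -1/120
S = 1/30
C² = P²·S² = 1/3 ; C = +0.577350

+√(1/3) = +0.577350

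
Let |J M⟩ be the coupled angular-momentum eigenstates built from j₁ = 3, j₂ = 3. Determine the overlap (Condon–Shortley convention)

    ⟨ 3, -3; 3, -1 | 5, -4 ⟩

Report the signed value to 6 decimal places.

−√(1/2) = -0.707107

triangle: 1!·5!·5!/12! = 14400/479001600
(j±m)!: 0!·6!·2!·4!·1!·9! = 12541132800
prefactor² = (2J+1)·Δ·N² = 4147200
  k=1: −1/(1!·0!·5!·1!·0!·4!) = -1/2880
Σ = -1/2880  ⇒  CG² = 4147200·(-1/2880)² = 1/2
CG = −√(1/2) = -0.707107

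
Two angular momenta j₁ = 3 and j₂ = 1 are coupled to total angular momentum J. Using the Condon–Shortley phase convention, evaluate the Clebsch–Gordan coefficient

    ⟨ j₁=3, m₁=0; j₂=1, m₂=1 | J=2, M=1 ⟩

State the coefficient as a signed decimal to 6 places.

+√(1/7) = +0.377964

j₁+j₂−J=2  J+j₁−j₂=4  J−j₁+j₂=0  j₁+j₂+J+1=7
(j₁±m₁, j₂±m₂, J±M) = (3,3,2,0,3,1)
P² = 144/7
sum k=2..2:
  [2] +1/12 = 1/12
S = 1/12
C² = P²·S² = 1/7 ; C = +0.377964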